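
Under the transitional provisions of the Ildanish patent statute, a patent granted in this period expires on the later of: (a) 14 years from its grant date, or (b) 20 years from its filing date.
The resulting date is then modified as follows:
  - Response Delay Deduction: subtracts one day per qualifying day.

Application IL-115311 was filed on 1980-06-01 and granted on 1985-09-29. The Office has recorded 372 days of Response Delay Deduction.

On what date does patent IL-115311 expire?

(a) grant + 14 years → 29 September 1999.
(b) filing + 20 years → 1 June 2000.
Later of the two: 1 June 2000.
Response Delay Deduction: −372 days → 26 May 1999.

1999-05-26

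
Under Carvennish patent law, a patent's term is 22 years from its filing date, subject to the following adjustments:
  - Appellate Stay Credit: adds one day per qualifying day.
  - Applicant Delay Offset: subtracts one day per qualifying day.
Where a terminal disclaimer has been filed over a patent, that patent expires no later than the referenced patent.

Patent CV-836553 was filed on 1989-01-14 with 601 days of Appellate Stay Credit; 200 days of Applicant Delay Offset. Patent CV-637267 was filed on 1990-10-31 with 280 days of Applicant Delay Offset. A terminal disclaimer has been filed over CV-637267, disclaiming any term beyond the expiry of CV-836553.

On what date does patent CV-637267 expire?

Natural term of CV-637267:
  Base: filing + 22 years → 31 October 2012.
  Applicant Delay Offset: −280 days → 25 January 2012.
Expiry of referenced patent CV-836553:
  Base: filing + 22 years → 14 January 2011.
  Appellate Stay Credit: +601 days → 6 September 2012.
  Applicant Delay Offset: −200 days → 19 February 2012.
Terminal disclaimer: CV-637267 expires on the earlier of 25 January 2012 and 19 February 2012.

2012-01-25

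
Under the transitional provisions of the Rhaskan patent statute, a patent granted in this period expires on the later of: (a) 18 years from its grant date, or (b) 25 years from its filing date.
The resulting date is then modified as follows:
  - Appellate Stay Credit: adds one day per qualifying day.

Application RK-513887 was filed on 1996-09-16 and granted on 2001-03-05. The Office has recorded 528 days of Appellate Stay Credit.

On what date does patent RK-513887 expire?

February 26, 2023

(a) grant + 18 years → 5 March 2019.
(b) filing + 25 years → 16 September 2021.
Later of the two: 16 September 2021.
Appellate Stay Credit: +528 days → 26 February 2023.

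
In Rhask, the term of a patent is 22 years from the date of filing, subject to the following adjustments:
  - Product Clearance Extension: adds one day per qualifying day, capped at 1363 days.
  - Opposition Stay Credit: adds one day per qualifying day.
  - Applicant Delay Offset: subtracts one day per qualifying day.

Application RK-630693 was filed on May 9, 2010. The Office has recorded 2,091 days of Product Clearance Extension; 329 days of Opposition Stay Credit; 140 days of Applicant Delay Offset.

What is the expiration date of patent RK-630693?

2036-08-08

Base term: filing date + 22 years → 9 May 2032.
Product Clearance Extension: 2091 days claimed exceeds the 1363-day cap, so +1363 days → 1 February 2036.
Opposition Stay Credit: +329 days → 26 December 2036.
Applicant Delay Offset: −140 days → 8 August 2036.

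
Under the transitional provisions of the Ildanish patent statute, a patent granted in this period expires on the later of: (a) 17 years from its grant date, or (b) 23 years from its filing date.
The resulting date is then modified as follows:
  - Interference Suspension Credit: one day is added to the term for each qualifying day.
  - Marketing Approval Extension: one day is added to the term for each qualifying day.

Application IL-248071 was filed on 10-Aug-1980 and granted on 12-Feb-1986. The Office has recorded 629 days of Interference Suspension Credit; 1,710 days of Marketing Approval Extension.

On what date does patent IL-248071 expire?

(a) grant + 17 years → 12 February 2003.
(b) filing + 23 years → 10 August 2003.
Later of the two: 10 August 2003.
Interference Suspension Credit: +629 days → 30 April 2005.
Marketing Approval Extension: +1710 days → 4 January 2010.

2010-01-04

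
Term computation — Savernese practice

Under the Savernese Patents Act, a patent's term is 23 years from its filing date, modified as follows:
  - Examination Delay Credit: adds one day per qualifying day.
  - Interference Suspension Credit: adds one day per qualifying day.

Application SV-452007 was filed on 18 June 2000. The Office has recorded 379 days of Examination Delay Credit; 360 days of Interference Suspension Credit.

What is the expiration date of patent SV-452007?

June 26, 2025

Base term: filing date + 23 years → 18 June 2023.
Examination Delay Credit: +379 days → 1 July 2024.
Interference Suspension Credit: +360 days → 26 June 2025.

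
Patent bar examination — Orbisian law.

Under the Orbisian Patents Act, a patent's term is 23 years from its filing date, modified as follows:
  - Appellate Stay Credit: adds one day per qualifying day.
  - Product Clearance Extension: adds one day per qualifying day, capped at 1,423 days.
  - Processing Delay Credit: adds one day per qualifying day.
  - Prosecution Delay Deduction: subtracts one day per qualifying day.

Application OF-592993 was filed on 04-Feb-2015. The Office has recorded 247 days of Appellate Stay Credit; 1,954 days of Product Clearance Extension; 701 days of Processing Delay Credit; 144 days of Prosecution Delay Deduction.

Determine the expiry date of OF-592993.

March 11, 2044

Base term: filing date + 23 years → 4 February 2038.
Appellate Stay Credit: +247 days → 9 October 2038.
Product Clearance Extension: 1954 days claimed exceeds the 1423-day cap, so +1423 days → 1 September 2042.
Processing Delay Credit: +701 days → 2 August 2044.
Prosecution Delay Deduction: −144 days → 11 March 2044.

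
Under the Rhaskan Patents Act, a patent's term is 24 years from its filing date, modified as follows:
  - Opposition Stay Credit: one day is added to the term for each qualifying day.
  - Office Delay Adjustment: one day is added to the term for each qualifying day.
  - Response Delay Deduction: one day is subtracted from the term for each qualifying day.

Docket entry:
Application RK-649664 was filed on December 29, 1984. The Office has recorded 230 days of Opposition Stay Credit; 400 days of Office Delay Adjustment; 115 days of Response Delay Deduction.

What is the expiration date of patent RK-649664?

Base term: filing date + 24 years → 29 December 2008.
Opposition Stay Credit: +230 days → 16 August 2009.
Office Delay Adjustment: +400 days → 20 September 2010.
Response Delay Deduction: −115 days → 28 May 2010.

May 28, 2010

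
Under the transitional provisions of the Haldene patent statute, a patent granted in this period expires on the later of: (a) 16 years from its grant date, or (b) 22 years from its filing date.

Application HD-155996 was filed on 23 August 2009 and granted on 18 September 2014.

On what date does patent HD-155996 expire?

August 23, 2031

(a) grant + 16 years → 18 September 2030.
(b) filing + 22 years → 23 August 2031.
Later of the two: 23 August 2031.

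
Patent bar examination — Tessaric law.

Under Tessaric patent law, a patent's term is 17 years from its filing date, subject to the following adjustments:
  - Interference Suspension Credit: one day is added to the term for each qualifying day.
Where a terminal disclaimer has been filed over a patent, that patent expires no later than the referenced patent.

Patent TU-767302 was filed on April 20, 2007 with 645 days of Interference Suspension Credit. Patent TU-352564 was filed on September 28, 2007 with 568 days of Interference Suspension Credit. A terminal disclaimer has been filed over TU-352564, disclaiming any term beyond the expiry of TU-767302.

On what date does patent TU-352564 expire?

2026-01-25

Natural term of TU-352564:
  Base: filing + 17 years → 28 September 2024.
  Interference Suspension Credit: +568 days → 19 April 2026.
Expiry of referenced patent TU-767302:
  Base: filing + 17 years → 20 April 2024.
  Interference Suspension Credit: +645 days → 25 January 2026.
Terminal disclaimer: TU-352564 expires on the earlier of 19 April 2026 and 25 January 2026.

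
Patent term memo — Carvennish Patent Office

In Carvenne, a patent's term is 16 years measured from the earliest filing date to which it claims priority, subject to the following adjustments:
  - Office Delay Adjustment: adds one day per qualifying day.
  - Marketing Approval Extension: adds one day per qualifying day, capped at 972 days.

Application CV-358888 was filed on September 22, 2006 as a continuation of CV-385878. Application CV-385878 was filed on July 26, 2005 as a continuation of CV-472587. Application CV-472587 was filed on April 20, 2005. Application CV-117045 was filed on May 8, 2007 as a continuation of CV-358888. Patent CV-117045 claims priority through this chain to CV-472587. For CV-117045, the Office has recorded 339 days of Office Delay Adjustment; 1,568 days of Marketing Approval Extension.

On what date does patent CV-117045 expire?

November 21, 2024

Earliest priority filing: 20 April 2005.
Base term: 20 April 2005 + 16 years → 20 April 2021.
Office Delay Adjustment: +339 days → 25 March 2022.
Marketing Approval Extension: 1568 days claimed exceeds the 972-day cap, so +972 days → 21 November 2024.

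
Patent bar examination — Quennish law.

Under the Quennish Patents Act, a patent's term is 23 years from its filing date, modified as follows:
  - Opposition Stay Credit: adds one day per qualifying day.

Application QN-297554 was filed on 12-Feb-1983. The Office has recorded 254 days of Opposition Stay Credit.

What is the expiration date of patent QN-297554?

October 24, 2006

Base term: filing date + 23 years → 12 February 2006.
Opposition Stay Credit: +254 days → 24 October 2006.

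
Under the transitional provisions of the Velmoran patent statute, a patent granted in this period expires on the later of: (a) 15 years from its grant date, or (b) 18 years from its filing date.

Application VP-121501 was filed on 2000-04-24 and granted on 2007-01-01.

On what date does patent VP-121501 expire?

2022-01-01

(a) grant + 15 years → 1 January 2022.
(b) filing + 18 years → 24 April 2018.
Later of the two: 1 January 2022.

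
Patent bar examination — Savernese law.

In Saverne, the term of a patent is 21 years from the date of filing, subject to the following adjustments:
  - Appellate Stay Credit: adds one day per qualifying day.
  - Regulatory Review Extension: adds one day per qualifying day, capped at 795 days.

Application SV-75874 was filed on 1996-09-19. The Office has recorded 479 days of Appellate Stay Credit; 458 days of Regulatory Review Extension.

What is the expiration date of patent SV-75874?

Base term: filing date + 21 years → 19 September 2017.
Appellate Stay Credit: +479 days → 11 January 2019.
Regulatory Review Extension: 458 days (within the 795-day cap) → +458 days → 13 April 2020.

April 13, 2020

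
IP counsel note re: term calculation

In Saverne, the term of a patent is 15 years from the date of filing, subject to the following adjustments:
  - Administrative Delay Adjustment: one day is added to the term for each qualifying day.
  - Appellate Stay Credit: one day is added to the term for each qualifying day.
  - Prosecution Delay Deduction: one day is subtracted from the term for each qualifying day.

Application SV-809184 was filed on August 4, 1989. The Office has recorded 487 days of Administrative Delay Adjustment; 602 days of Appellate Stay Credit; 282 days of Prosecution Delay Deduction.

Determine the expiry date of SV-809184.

Base term: filing date + 15 years → 4 August 2004.
Administrative Delay Adjustment: +487 days → 4 December 2005.
Appellate Stay Credit: +602 days → 29 July 2007.
Prosecution Delay Deduction: −282 days → 20 October 2006.

2006-10-20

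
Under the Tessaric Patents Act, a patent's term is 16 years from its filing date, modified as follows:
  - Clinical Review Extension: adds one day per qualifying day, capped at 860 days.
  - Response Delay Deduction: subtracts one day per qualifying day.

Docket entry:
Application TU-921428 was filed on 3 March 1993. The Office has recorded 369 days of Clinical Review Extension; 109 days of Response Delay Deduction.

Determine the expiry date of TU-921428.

Base term: filing date + 16 years → 3 March 2009.
Clinical Review Extension: 369 days (within the 860-day cap) → +369 days → 7 March 2010.
Response Delay Deduction: −109 days → 18 November 2009.

2009-11-18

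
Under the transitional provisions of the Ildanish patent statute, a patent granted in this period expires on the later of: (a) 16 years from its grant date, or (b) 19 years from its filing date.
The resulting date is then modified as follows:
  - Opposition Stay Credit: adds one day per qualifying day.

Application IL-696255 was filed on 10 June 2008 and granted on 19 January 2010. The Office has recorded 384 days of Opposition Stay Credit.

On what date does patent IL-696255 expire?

June 28, 2028

(a) grant + 16 years → 19 January 2026.
(b) filing + 19 years → 10 June 2027.
Later of the two: 10 June 2027.
Opposition Stay Credit: +384 days → 28 June 2028.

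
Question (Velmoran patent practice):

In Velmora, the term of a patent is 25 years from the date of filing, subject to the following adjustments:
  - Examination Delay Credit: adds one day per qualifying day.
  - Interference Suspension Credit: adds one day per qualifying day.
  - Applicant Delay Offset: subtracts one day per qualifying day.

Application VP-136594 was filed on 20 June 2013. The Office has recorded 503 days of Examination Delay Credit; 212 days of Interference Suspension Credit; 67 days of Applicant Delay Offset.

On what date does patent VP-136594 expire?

Base term: filing date + 25 years → 20 June 2038.
Examination Delay Credit: +503 days → 5 November 2039.
Interference Suspension Credit: +212 days → 4 June 2040.
Applicant Delay Offset: −67 days → 29 March 2040.

2040-03-29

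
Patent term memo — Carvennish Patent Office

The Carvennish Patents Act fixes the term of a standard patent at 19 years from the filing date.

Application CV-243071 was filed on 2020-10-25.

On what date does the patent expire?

Filing date + 19 years → 25 October 2039.

October 25, 2039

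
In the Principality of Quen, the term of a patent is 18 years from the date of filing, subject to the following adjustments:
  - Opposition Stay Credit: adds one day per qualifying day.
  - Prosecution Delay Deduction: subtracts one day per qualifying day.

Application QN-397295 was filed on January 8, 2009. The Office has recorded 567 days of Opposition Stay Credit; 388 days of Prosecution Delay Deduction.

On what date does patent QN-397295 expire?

Base term: filing date + 18 years → 8 January 2027.
Opposition Stay Credit: +567 days → 28 July 2028.
Prosecution Delay Deduction: −388 days → 6 July 2027.

July 6, 2027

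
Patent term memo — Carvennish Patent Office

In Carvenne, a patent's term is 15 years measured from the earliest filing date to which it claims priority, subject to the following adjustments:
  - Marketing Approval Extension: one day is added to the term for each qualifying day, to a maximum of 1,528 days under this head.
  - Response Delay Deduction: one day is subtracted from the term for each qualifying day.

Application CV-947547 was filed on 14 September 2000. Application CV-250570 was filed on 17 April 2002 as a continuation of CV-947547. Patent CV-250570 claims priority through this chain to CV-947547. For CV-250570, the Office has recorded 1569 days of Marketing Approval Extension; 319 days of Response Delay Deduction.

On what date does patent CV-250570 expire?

2019-01-05

Earliest priority filing: 14 September 2000.
Base term: 14 September 2000 + 15 years → 14 September 2015.
Marketing Approval Extension: 1569 days claimed exceeds the 1528-day cap, so +1528 days → 20 November 2019.
Response Delay Deduction: −319 days → 5 January 2019.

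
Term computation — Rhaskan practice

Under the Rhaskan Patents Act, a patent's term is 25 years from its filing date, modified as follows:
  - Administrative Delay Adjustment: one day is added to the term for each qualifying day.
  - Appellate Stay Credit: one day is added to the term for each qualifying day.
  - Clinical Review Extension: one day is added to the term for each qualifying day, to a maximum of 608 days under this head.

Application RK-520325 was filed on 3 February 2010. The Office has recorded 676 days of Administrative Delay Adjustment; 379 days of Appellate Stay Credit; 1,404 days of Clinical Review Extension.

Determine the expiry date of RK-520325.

Base term: filing date + 25 years → 3 February 2035.
Administrative Delay Adjustment: +676 days → 10 December 2036.
Appellate Stay Credit: +379 days → 24 December 2037.
Clinical Review Extension: 1404 days claimed exceeds the 608-day cap, so +608 days → 24 August 2039.

August 24, 2039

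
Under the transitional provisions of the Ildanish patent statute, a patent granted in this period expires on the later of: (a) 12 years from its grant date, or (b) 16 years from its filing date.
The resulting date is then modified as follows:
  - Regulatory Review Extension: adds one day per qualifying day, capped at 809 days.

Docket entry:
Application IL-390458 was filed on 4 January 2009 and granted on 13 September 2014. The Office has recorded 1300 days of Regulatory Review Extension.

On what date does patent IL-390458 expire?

November 30, 2028

(a) grant + 12 years → 13 September 2026.
(b) filing + 16 years → 4 January 2025.
Later of the two: 13 September 2026.
Regulatory Review Extension: 1300 days claimed exceeds the 809-day cap, so +809 days → 30 November 2028.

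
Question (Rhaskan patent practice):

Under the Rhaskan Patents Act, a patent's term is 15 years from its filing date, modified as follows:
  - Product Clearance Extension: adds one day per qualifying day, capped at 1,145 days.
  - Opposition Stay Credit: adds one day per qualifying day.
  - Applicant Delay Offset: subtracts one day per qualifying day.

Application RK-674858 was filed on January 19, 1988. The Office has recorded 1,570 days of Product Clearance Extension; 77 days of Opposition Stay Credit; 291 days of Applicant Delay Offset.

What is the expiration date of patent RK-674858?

Base term: filing date + 15 years → 19 January 2003.
Product Clearance Extension: 1570 days claimed exceeds the 1145-day cap, so +1145 days → 9 March 2006.
Opposition Stay Credit: +77 days → 25 May 2006.
Applicant Delay Offset: −291 days → 7 August 2005.

2005-08-07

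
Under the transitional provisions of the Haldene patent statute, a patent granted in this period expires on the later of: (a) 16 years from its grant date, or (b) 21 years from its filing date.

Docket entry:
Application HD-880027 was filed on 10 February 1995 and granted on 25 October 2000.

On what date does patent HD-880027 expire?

2016-10-25

(a) grant + 16 years → 25 October 2016.
(b) filing + 21 years → 10 February 2016.
Later of the two: 25 October 2016.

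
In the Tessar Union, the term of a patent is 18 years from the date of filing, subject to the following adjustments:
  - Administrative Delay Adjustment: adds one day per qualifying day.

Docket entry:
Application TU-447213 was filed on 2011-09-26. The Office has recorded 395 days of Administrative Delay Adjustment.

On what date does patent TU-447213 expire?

2030-10-26

Base term: filing date + 18 years → 26 September 2029.
Administrative Delay Adjustment: +395 days → 26 October 2030.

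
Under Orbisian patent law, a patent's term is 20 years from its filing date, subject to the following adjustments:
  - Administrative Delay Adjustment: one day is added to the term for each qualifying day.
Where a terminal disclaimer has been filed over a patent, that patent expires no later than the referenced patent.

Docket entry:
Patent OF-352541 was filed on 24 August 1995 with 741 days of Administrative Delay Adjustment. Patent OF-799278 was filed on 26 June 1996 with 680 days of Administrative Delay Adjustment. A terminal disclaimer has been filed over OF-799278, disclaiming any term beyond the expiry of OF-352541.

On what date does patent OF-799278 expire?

September 3, 2017

Natural term of OF-799278:
  Base: filing + 20 years → 26 June 2016.
  Administrative Delay Adjustment: +680 days → 7 May 2018.
Expiry of referenced patent OF-352541:
  Base: filing + 20 years → 24 August 2015.
  Administrative Delay Adjustment: +741 days → 3 September 2017.
Terminal disclaimer: OF-799278 expires on the earlier of 7 May 2018 and 3 September 2017.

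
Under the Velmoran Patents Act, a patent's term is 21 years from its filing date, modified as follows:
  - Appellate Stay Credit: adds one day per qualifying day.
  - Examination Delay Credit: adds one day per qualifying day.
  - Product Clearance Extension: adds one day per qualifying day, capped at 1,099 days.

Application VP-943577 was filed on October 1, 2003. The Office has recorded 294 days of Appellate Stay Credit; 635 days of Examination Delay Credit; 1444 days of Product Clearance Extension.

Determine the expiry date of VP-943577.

April 21, 2030

Base term: filing date + 21 years → 1 October 2024.
Appellate Stay Credit: +294 days → 22 July 2025.
Examination Delay Credit: +635 days → 18 April 2027.
Product Clearance Extension: 1444 days claimed exceeds the 1099-day cap, so +1099 days → 21 April 2030.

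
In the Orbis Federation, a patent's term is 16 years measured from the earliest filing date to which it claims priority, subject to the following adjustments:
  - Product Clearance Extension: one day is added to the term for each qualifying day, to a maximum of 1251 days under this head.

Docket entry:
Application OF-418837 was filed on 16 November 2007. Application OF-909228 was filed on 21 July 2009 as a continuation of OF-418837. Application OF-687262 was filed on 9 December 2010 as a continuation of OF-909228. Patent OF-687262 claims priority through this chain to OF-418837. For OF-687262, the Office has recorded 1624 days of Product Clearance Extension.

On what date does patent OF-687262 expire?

Earliest priority filing: 16 November 2007.
Base term: 16 November 2007 + 16 years → 16 November 2023.
Product Clearance Extension: 1624 days claimed exceeds the 1251-day cap, so +1251 days → 20 April 2027.

2027-04-20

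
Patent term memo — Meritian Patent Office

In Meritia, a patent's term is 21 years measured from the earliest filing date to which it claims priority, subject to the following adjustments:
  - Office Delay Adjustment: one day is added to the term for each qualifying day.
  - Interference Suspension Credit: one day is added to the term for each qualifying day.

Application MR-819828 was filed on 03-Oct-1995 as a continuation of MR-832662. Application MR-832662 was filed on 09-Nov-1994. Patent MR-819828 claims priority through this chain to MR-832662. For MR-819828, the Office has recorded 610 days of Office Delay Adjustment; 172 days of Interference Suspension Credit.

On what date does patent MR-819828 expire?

2017-12-30

Earliest priority filing: 9 November 1994.
Base term: 9 November 1994 + 21 years → 9 November 2015.
Office Delay Adjustment: +610 days → 11 July 2017.
Interference Suspension Credit: +172 days → 30 December 2017.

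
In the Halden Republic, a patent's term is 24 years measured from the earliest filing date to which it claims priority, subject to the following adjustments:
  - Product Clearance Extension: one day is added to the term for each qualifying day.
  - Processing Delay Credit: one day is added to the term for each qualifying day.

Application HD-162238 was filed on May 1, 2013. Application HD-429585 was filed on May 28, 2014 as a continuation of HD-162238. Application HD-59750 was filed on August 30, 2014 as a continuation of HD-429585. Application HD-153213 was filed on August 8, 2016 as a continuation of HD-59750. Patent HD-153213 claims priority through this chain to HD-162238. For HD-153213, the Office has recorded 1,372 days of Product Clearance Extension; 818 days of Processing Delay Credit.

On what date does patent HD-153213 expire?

Earliest priority filing: 1 May 2013.
Base term: 1 May 2013 + 24 years → 1 May 2037.
Product Clearance Extension: +1372 days → 1 February 2041.
Processing Delay Credit: +818 days → 30 April 2043.

April 30, 2043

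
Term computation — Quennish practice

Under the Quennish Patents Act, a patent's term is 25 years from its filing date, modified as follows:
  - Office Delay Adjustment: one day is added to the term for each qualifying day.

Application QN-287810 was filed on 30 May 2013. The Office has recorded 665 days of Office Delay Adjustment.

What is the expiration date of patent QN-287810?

2040-03-25

Base term: filing date + 25 years → 30 May 2038.
Office Delay Adjustment: +665 days → 25 March 2040.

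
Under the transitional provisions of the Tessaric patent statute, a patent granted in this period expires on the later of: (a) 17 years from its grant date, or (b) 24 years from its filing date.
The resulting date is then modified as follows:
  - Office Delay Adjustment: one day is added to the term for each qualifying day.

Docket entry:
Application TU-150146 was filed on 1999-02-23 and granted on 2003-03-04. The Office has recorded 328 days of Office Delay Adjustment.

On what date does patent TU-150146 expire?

(a) grant + 17 years → 4 March 2020.
(b) filing + 24 years → 23 February 2023.
Later of the two: 23 February 2023.
Office Delay Adjustment: +328 days → 17 January 2024.

2024-01-17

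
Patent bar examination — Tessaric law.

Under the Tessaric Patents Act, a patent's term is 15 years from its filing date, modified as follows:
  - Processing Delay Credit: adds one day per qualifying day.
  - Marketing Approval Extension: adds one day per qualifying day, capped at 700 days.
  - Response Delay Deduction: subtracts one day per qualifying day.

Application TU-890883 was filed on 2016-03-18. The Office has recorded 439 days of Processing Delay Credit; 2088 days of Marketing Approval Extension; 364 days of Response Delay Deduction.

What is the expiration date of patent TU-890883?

2033-05-01

Base term: filing date + 15 years → 18 March 2031.
Processing Delay Credit: +439 days → 30 May 2032.
Marketing Approval Extension: 2088 days claimed exceeds the 700-day cap, so +700 days → 30 April 2034.
Response Delay Deduction: −364 days → 1 May 2033.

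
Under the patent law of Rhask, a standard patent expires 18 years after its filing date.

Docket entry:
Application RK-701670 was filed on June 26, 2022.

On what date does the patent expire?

Filing date + 18 years → 26 June 2040.

June 26, 2040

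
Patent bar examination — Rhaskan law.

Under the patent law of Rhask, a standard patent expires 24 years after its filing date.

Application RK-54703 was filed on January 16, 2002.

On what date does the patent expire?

Filing date + 24 years → 16 January 2026.

January 16, 2026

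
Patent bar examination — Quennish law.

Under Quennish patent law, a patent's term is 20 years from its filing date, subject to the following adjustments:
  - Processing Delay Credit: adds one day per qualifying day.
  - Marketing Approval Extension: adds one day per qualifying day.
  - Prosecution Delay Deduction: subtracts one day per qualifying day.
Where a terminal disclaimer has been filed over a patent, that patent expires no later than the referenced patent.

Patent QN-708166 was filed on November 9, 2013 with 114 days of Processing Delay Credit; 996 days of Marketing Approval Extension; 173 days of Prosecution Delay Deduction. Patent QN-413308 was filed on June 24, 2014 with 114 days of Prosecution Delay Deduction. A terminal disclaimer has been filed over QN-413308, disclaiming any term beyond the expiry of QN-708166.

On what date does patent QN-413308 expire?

Natural term of QN-413308:
  Base: filing + 20 years → 24 June 2034.
  Prosecution Delay Deduction: −114 days → 2 March 2034.
Expiry of referenced patent QN-708166:
  Base: filing + 20 years → 9 November 2033.
  Processing Delay Credit: +114 days → 3 March 2034.
  Marketing Approval Extension: +996 days → 23 November 2036.
  Prosecution Delay Deduction: −173 days → 3 June 2036.
Terminal disclaimer: QN-413308 expires on the earlier of 2 March 2034 and 3 June 2036.

March 2, 2034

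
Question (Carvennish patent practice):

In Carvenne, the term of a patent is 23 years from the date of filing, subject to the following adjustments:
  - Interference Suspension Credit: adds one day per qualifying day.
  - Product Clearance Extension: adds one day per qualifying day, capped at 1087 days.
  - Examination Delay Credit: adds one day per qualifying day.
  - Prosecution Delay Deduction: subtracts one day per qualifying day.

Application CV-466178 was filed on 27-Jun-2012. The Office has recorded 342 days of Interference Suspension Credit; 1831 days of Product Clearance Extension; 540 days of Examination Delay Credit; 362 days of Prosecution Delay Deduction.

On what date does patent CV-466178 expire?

Base term: filing date + 23 years → 27 June 2035.
Interference Suspension Credit: +342 days → 3 June 2036.
Product Clearance Extension: 1831 days claimed exceeds the 1087-day cap, so +1087 days → 26 May 2039.
Examination Delay Credit: +540 days → 16 November 2040.
Prosecution Delay Deduction: −362 days → 20 November 2039.

November 20, 2039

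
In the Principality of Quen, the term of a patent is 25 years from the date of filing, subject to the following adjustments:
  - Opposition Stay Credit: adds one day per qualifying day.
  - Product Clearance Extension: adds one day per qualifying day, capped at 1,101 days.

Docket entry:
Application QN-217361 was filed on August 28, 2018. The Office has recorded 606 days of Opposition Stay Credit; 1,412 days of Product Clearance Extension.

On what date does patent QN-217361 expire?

April 30, 2048

Base term: filing date + 25 years → 28 August 2043.
Opposition Stay Credit: +606 days → 25 April 2045.
Product Clearance Extension: 1412 days claimed exceeds the 1101-day cap, so +1101 days → 30 April 2048.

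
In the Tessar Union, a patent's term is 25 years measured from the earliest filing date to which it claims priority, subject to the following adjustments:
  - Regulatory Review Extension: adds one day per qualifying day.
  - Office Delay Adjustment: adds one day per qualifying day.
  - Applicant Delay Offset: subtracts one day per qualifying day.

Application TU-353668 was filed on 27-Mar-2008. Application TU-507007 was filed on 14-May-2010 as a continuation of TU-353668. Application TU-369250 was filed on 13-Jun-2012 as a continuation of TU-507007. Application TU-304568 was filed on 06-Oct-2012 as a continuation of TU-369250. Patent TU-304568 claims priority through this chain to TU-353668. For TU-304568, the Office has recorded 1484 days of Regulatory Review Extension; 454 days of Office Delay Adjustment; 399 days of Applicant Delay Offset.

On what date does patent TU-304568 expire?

Earliest priority filing: 27 March 2008.
Base term: 27 March 2008 + 25 years → 27 March 2033.
Regulatory Review Extension: +1484 days → 19 April 2037.
Office Delay Adjustment: +454 days → 17 July 2038.
Applicant Delay Offset: −399 days → 13 June 2037.

2037-06-13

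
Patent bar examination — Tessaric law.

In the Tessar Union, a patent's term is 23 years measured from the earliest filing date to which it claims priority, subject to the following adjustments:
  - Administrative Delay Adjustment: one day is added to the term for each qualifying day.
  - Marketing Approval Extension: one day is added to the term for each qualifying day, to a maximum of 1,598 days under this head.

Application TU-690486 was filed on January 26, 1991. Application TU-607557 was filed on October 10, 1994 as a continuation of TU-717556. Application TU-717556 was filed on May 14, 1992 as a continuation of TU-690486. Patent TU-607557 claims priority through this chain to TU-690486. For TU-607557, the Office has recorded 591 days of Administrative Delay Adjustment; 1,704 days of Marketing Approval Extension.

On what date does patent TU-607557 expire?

2020-01-24

Earliest priority filing: 26 January 1991.
Base term: 26 January 1991 + 23 years → 26 January 2014.
Administrative Delay Adjustment: +591 days → 9 September 2015.
Marketing Approval Extension: 1704 days claimed exceeds the 1598-day cap, so +1598 days → 24 January 2020.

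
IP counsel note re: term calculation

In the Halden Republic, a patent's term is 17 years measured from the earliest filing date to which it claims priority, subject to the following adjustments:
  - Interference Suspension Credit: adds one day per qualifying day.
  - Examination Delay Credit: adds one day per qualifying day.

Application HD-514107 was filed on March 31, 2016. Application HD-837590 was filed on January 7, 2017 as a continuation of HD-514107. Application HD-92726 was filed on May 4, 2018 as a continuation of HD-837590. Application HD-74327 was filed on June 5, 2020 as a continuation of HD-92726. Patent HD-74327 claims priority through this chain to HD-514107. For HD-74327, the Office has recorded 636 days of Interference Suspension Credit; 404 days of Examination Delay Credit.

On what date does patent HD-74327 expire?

2036-02-04

Earliest priority filing: 31 March 2016.
Base term: 31 March 2016 + 17 years → 31 March 2033.
Interference Suspension Credit: +636 days → 27 December 2034.
Examination Delay Credit: +404 days → 4 February 2036.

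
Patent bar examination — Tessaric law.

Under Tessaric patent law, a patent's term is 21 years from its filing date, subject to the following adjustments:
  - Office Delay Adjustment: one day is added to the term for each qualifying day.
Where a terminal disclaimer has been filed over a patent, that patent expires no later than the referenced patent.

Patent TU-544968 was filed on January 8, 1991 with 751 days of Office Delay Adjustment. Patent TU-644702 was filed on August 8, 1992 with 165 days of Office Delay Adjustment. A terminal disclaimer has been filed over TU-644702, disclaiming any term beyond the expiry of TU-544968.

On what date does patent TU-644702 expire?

2014-01-20

Natural term of TU-644702:
  Base: filing + 21 years → 8 August 2013.
  Office Delay Adjustment: +165 days → 20 January 2014.
Expiry of referenced patent TU-544968:
  Base: filing + 21 years → 8 January 2012.
  Office Delay Adjustment: +751 days → 28 January 2014.
Terminal disclaimer: TU-644702 expires on the earlier of 20 January 2014 and 28 January 2014.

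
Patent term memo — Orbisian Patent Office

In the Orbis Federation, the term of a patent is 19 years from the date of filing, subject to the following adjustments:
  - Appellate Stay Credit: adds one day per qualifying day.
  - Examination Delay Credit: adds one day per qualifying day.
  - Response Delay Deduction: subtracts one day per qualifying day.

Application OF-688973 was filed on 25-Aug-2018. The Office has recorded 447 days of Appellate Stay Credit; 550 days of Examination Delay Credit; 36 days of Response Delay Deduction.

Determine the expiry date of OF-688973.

2040-04-12

Base term: filing date + 19 years → 25 August 2037.
Appellate Stay Credit: +447 days → 15 November 2038.
Examination Delay Credit: +550 days → 18 May 2040.
Response Delay Deduction: −36 days → 12 April 2040.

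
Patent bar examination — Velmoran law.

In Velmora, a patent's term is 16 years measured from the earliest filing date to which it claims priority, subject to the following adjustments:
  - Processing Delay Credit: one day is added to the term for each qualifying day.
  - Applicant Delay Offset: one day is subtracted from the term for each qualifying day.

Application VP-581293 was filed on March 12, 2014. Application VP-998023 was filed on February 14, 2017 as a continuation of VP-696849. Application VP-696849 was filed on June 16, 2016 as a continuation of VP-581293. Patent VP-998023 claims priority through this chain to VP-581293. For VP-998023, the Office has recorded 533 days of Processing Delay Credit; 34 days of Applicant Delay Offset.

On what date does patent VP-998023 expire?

2031-07-24

Earliest priority filing: 12 March 2014.
Base term: 12 March 2014 + 16 years → 12 March 2030.
Processing Delay Credit: +533 days → 27 August 2031.
Applicant Delay Offset: −34 days → 24 July 2031.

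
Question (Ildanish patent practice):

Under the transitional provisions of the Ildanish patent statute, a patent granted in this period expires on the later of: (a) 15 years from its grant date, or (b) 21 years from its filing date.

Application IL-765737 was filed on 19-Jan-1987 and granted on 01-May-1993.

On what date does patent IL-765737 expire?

May 1, 2008

(a) grant + 15 years → 1 May 2008.
(b) filing + 21 years → 19 January 2008.
Later of the two: 1 May 2008.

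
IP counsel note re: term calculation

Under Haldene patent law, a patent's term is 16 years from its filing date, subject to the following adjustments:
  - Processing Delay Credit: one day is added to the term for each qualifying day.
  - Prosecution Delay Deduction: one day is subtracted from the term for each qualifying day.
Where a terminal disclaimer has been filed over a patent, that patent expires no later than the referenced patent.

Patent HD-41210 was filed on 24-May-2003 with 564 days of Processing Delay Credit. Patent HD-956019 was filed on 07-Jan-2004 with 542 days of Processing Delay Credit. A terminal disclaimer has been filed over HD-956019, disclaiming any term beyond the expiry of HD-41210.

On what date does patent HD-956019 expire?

Natural term of HD-956019:
  Base: filing + 16 years → 7 January 2020.
  Processing Delay Credit: +542 days → 2 July 2021.
Expiry of referenced patent HD-41210:
  Base: filing + 16 years → 24 May 2019.
  Processing Delay Credit: +564 days → 8 December 2020.
Terminal disclaimer: HD-956019 expires on the earlier of 2 July 2021 and 8 December 2020.

December 8, 2020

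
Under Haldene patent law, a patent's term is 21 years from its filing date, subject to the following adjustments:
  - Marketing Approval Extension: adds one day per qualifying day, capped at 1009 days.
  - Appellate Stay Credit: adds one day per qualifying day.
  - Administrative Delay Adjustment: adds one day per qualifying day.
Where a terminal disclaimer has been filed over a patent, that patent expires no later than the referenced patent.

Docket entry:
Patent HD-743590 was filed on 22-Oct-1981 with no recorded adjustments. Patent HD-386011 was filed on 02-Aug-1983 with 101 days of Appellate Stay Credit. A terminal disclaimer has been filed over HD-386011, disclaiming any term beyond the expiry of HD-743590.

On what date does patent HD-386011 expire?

2002-10-22

Natural term of HD-386011:
  Base: filing + 21 years → 2 August 2004.
  Appellate Stay Credit: +101 days → 11 November 2004.
Expiry of referenced patent HD-743590:
  Base: filing + 21 years → 22 October 2002.
Terminal disclaimer: HD-386011 expires on the earlier of 11 November 2004 and 22 October 2002.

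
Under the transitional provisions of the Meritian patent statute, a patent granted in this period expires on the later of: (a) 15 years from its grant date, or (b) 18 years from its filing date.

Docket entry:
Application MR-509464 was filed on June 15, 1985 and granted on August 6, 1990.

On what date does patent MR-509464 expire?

(a) grant + 15 years → 6 August 2005.
(b) filing + 18 years → 15 June 2003.
Later of the two: 6 August 2005.

August 6, 2005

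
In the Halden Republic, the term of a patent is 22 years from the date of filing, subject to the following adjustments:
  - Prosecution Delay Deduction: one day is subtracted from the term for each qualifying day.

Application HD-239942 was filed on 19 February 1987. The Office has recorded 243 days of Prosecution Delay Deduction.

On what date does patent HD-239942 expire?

2008-06-21

Base term: filing date + 22 years → 19 February 2009.
Prosecution Delay Deduction: −243 days → 21 June 2008.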